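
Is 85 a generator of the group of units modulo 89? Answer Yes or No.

φ(89) = 89 − 1 = 88 = 2^3 · 11.
An element g generates (Z/89Z)^× iff g^(88/q) ≢ 1 (mod 89) for each prime q ∈ {2, 11}.
85^44 ≡ 1 (mod 89)  [q = 2: ≡ 1 ✗]
85^8 ≡ 32 (mod 89)  [q = 11: ≢ 1 ✓]
The check at q = 2 fails, so 85 generates a proper subgroup.

No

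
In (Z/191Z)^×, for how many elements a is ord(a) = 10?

4

φ(191) = 191 − 1 = 190 = 2 · 5 · 19.
In a cyclic group of order 190, there are φ(d) elements of order d for each divisor d of 190, and zero for non-divisors.
10 = 2 · 5 divides 190, and φ(10) = 4.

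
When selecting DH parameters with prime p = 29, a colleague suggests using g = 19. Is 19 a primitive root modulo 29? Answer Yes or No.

φ(29) = 29 − 1 = 28 = 2^2 · 7.
It suffices to check that the order of 19 is not a proper divisor of 28: compute 19^(28/q) for q ∈ {2, 7}.
19^14 ≡ 28 (mod 29)  [q = 2: ≢ 1 ✓]
19^4 ≡ 24 (mod 29)  [q = 7: ≢ 1 ✓]
None equal 1, so ord_29(19) = 28: 19 is a primitive root.

Yes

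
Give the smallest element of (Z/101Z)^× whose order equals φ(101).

φ(101) = 101 − 1 = 100 = 2^2 · 5^2.
g is a primitive root iff g^(100/q) ≢ 1 (mod 101) for each prime q ∈ {2, 5}.
g = 2: 2^50 ≡ 100; 2^20 ≡ 95 — none is 1, so 2 is a primitive root.
The smallest primitive root modulo 101 is 2.

2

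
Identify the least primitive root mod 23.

5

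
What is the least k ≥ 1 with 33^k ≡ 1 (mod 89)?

88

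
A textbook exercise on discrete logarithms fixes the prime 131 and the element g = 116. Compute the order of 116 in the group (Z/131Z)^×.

The order of 116 must divide φ(131) = 131 − 1 = 130 = 2 · 5 · 13.
Divisors of 130: 1, 2, 5, 10, 13, 26, 65, 130.
Compute 116^d (mod 131) for the divisors d until we hit 1:
116^1 ≡ 116 (mod 131)
116^2 ≡ 94 (mod 131)
116^5 ≡ 32 (mod 131)
116^10 ≡ 107 (mod 131)
116^13 ≡ 42 (mod 131)
116^26 ≡ 61 (mod 131)
116^65 ≡ 130 (mod 131)
116^130 ≡ 1 (mod 131) ✓
The smallest such exponent is 130, so the order of 116 is 130.

130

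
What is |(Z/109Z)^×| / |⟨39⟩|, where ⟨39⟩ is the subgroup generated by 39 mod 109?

1

ord(39) | φ(109) = 109 − 1 = 108 = 2^2 · 3^3.
Divisors of 108: 1, 2, 3, 4, 6, 9, 12, 18, 27, 36, 54, 108.
Compute 39^d (mod 109) for the divisors d until we hit 1:
39^1 ≡ 39 (mod 109)
39^2 ≡ 104 (mod 109)
39^3 ≡ 23 (mod 109)
39^4 ≡ 25 (mod 109)
39^6 ≡ 93 (mod 109)
39^9 ≡ 68 (mod 109)
39^12 ≡ 38 (mod 109)
39^18 ≡ 46 (mod 109)
39^27 ≡ 76 (mod 109)
39^36 ≡ 45 (mod 109)
39^54 ≡ 108 (mod 109)
39^108 ≡ 1 (mod 109) ✓
Thus |⟨39⟩| = ord(39) = 108.
[(Z/109Z)^× : ⟨39⟩] = 108/108 = 1.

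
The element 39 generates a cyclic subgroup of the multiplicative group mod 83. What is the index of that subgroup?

Since 39 ∈ (Z/83Z)^×, its order divides φ(83) = 83 − 1 = 82 = 2 · 41.
Divisors of 82: 1, 2, 41, 82.
Check 39^d mod 83 for each divisor in increasing order:
39^1 ≡ 39
39^2 ≡ 27
39^41 ≡ 82
39^82 ≡ 1
The order of 39 is 82, so the subgroup it generates has 82 elements.
[(Z/83Z)^× : ⟨39⟩] = 82/82 = 1.

1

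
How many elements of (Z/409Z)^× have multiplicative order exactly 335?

0

φ(409) = 409 − 1 = 408 = 2^3 · 3 · 17.
Since (Z/409Z)^× is cyclic of order 408, the number of elements of order d is φ(d) when d | 408 and 0 otherwise.
Here 408 is not a multiple of 335, so there are no elements of order 335.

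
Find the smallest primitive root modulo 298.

3

φ(298) = φ(2)·φ(149) = 1·148 = 148 = 2^2 · 37.
Test candidates g = 2, 3, … against the prime factors q ∈ {2, 37} of φ(298): g is a generator iff g^(148/q) ≢ 1 for every such q.
g = 2: gcd(2, 298) = 2 > 1, not a unit — skip.
g = 3: 3^74 ≡ 297; 3^4 ≡ 81 — none is 1, so 3 is a primitive root.
So 3 is the smallest generator of (Z/298Z)^×.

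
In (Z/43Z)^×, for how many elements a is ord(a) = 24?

φ(43) = 43 − 1 = 42 = 2 · 3 · 7.
(Z/43Z)^× is cyclic (|G| = 42); a cyclic group of order m has exactly φ(d) elements of each order d | m, and none otherwise.
24 does not divide 42, so no element of (Z/43Z)^× has order 24.

0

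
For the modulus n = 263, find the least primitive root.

φ(263) = 263 − 1 = 262 = 2 · 131.
g is a primitive root iff g^(262/q) ≢ 1 (mod 263) for each prime q ∈ {2, 131}.
g = 2: 2^131 ≡ 1 — hits 1, so not a primitive root.
g = 3: 3^131 ≡ 1 — hits 1, so not a primitive root.
g = 4: 4^131 ≡ 1 — hits 1, so not a primitive root.
g = 5: 5^131 ≡ 262; 5^2 ≡ 25 — none is 1, so 5 is a primitive root.
Hence the least primitive root of 263 is 5.

5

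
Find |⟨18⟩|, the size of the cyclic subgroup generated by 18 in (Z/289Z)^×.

17

The order of 18 must divide φ(289) = φ(17^2) = 17·(17−1) = 272 = 2^4 · 17.
Divisors of 272: 1, 2, 4, 8, 16, 17, 34, 68, 136, 272.
Test each divisor d:
18^1 ≡ 18 (mod 289)
18^2 ≡ 35 (mod 289)
18^4 ≡ 69 (mod 289)
18^8 ≡ 137 (mod 289)
18^16 ≡ 273 (mod 289)
18^17 ≡ 1 (mod 289) ✓
Hence ord(18) = 17.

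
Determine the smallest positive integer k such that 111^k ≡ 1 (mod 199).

33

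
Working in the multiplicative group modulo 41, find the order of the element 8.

20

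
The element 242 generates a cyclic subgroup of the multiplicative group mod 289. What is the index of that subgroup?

4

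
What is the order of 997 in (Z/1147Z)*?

36

ord(997) | φ(1147) = φ(31·37) = (31−1)·(37−1) = 30·36 = 1080 = 2^3 · 3^3 · 5.
Divisors of 1080: 1, 2, 3, 4, 5, 6, 8, 9, 10, 12, 15, 18, 20, 24, 27, 30, 36, 40, 45, 54, 60, 72, 90, 108, 120, 135, 180, 216, 270, 360, 540, 1080.
Evaluate successive powers at the divisors of 1080:
997^1 ≡ 997 (mod 1147)
997^2 ≡ 707 (mod 1147)
997^3 ≡ 621 (mod 1147)
997^4 ≡ 904 (mod 1147)
997^5 ≡ 893 (mod 1147)
997^6 ≡ 249 (mod 1147)
997^8 ≡ 552 (mod 1147)
997^9 ≡ 931 (mod 1147)
997^10 ≡ 284 (mod 1147)
997^12 ≡ 63 (mod 1147)
997^15 ≡ 125 (mod 1147)
997^18 ≡ 776 (mod 1147)
997^20 ≡ 366 (mod 1147)
997^24 ≡ 528 (mod 1147)
997^27 ≡ 993 (mod 1147)
997^30 ≡ 714 (mod 1147)
997^36 ≡ 1 (mod 1147) ✓
Hence ord(997) = 36.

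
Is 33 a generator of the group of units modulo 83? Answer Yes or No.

φ(83) = 83 − 1 = 82 = 2 · 41.
Test 33^(82/q) mod 83 for each prime factor q of 82:
33^41 ≡ 1 (mod 83)  [q = 2: ≡ 1 ✗]
33^2 ≡ 10 (mod 83)  [q = 41: ≢ 1 ✓]
33^41 ≡ 1 shows ord(33) | 41, strictly less than φ(83); not a primitive root.

No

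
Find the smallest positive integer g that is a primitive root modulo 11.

φ(11) = 11 − 1 = 10 = 2 · 5.
Test candidates g = 2, 3, … against the prime factors q ∈ {2, 5} of φ(11): g is a generator iff g^(10/q) ≢ 1 for every such q.
g = 2: 2^5 ≡ 10; 2^2 ≡ 4 — none is 1, so 2 is a primitive root.
Hence the least primitive root of 11 is 2.

2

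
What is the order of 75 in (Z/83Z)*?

ord(75) | φ(83) = 83 − 1 = 82 = 2 · 41.
Divisors of 82: 1, 2, 41, 82.
Check 75^d mod 83 for each divisor in increasing order:
75^1 ≡ 75
75^2 ≡ 64
75^41 ≡ 1
The smallest such exponent is 41, so the order of 75 is 41.

41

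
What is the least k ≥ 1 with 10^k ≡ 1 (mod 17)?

16

By Lagrange's theorem, ord_17(10) divides φ(17) = 17 − 1 = 16 = 2^4.
Divisors of 16: 1, 2, 4, 8, 16.
Check 10^d mod 17 for each divisor in increasing order:
10^1 ≡ 10 (mod 17)
10^2 ≡ 15 (mod 17)
10^4 ≡ 4 (mod 17)
10^8 ≡ 16 (mod 17)
10^16 ≡ 1 (mod 17) ✓
So ord_17(10) = 16.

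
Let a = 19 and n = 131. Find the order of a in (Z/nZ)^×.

26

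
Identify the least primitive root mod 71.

7

φ(71) = 71 − 1 = 70 = 2 · 5 · 7.
Test candidates g = 2, 3, … against the prime factors q ∈ {2, 5, 7} of φ(71): g is a generator iff g^(70/q) ≢ 1 for every such q.
g = 2: 2^35 ≡ 1 — hits 1, so not a primitive root.
g = 3: 3^35 ≡ 1 — hits 1, so not a primitive root.
g = 4: 4^35 ≡ 1 — hits 1, so not a primitive root.
g = 5: 5^35 ≡ 1 — hits 1, so not a primitive root.
g = 6: 6^35 ≡ 1 — hits 1, so not a primitive root.
g = 7: 7^35 ≡ 70; 7^14 ≡ 54; 7^10 ≡ 45 — none is 1, so 7 is a primitive root.
So 7 is the smallest generator of (Z/71Z)^×.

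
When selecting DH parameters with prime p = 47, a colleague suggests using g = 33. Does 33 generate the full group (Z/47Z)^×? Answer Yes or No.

φ(47) = 47 − 1 = 46 = 2 · 23.
It suffices to check that the order of 33 is not a proper divisor of 46: compute 33^(46/q) for q ∈ {2, 23}.
33^23 ≡ 46 (mod 47)  [q = 2: ≢ 1 ✓]
33^2 ≡ 8 (mod 47)  [q = 23: ≢ 1 ✓]
All checks pass, so 33 has order 46 and is a primitive root modulo 47.

Yes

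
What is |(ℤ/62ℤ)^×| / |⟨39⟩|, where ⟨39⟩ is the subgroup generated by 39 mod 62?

6

The order of 39 must divide φ(62) = φ(2)·φ(31) = 1·30 = 30 = 2 · 3 · 5.
Divisors of 30: 1, 2, 3, 5, 6, 10, 15, 30.
Test each divisor d:
39^1 ≡ 39 (mod 62)
39^2 ≡ 33 (mod 62)
39^3 ≡ 47 (mod 62)
39^5 ≡ 1 (mod 62) ✓
So ord_62(39) = 5, hence |⟨39⟩| = 5.
[(Z/62Z)^× : ⟨39⟩] = 30/5 = 6.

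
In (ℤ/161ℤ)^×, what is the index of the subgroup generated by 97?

6

By Lagrange's theorem, ord_161(97) divides φ(161) = φ(7·23) = (7−1)·(23−1) = 6·22 = 132 = 2^2 · 3 · 11.
Divisors of 132: 1, 2, 3, 4, 6, 11, 12, 22, 33, 44, 66, 132.
Check 97^d mod 161 for each divisor in increasing order:
97^1 ≡ 97 (mod 161)
97^2 ≡ 71 (mod 161)
97^3 ≡ 125 (mod 161)
97^4 ≡ 50 (mod 161)
97^6 ≡ 8 (mod 161)
97^11 ≡ 160 (mod 161)
97^12 ≡ 64 (mod 161)
97^22 ≡ 1 (mod 161) ✓
The order of 97 is 22, so the subgroup it generates has 22 elements.
Index = |(Z/161Z)^×| / |⟨97⟩| = 132 / 22 = 6.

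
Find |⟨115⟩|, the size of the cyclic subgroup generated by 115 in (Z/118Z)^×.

58

The order of 115 must divide φ(118) = φ(2)·φ(59) = 1·58 = 58 = 2 · 29.
Divisors of 58: 1, 2, 29, 58.
Evaluate successive powers at the divisors of 58:
115^1 ≡ 115 (mod 118)
115^2 ≡ 9 (mod 118)
115^29 ≡ 117 (mod 118)
115^58 ≡ 1 (mod 118) ✓
The smallest such exponent is 58, so the order of 115 is 58.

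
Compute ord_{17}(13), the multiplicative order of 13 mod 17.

The order of 13 must divide φ(17) = 17 − 1 = 16 = 2^4.
Divisors of 16: 1, 2, 4, 8, 16.
Test each divisor d:
13^1 ≡ 13 (mod 17)
13^2 ≡ 16 (mod 17)
13^4 ≡ 1 (mod 17) ✓
Hence ord(13) = 4.

4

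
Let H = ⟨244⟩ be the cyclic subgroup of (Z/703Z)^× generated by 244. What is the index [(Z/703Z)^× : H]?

By Lagrange's theorem, ord_703(244) divides φ(703) = φ(19·37) = (19−1)·(37−1) = 18·36 = 648 = 2^3 · 3^4.
Divisors of 648: 1, 2, 3, 4, 6, 8, 9, 12, 18, 24, 27, 36, 54, 72, 81, 108, 162, 216, 324, 648.
Evaluate successive powers at the divisors of 648:
244^1 ≡ 244 (mod 703)
244^2 ≡ 484 (mod 703)
244^3 ≡ 695 (mod 703)
244^4 ≡ 157 (mod 703)
244^6 ≡ 64 (mod 703)
244^8 ≡ 44 (mod 703)
244^9 ≡ 191 (mod 703)
244^12 ≡ 581 (mod 703)
244^18 ≡ 628 (mod 703)
244^24 ≡ 121 (mod 703)
244^27 ≡ 438 (mod 703)
244^36 ≡ 1 (mod 703) ✓
The order of 244 is 36, so the subgroup it generates has 36 elements.
Index = |(Z/703Z)^×| / |⟨244⟩| = 648 / 36 = 18.

18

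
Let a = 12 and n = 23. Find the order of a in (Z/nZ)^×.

11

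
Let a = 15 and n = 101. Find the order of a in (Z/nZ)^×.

100

Since 15 ∈ (Z/101Z)^×, its order divides φ(101) = 101 − 1 = 100 = 2^2 · 5^2.
Divisors of 100: 1, 2, 4, 5, 10, 20, 25, 50, 100.
Compute 15^d (mod 101) for the divisors d until we hit 1:
15^1 ≡ 15
15^2 ≡ 23
15^4 ≡ 24
15^5 ≡ 57
15^10 ≡ 17
15^20 ≡ 87
15^25 ≡ 10
15^50 ≡ 100
15^100 ≡ 1
So ord_101(15) = 100.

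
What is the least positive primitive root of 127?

3

φ(127) = 127 − 1 = 126 = 2 · 3^2 · 7.
Test candidates g = 2, 3, … against the prime factors q ∈ {2, 3, 7} of φ(127): g is a generator iff g^(126/q) ≢ 1 for every such q.
g = 2: 2^63 ≡ 1 — hits 1, so not a primitive root.
g = 3: 3^63 ≡ 126; 3^42 ≡ 107; 3^18 ≡ 4 — none is 1, so 3 is a primitive root.
The smallest primitive root modulo 127 is 3.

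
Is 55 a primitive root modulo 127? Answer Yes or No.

φ(127) = 127 − 1 = 126 = 2 · 3^2 · 7.
55 is a primitive root mod 127 iff 55^(φ(127)/q) ≢ 1 for every prime q | φ(127), i.e. q ∈ {2, 3, 7}.
55^63 ≡ 126 (mod 127)  [q = 2: ≢ 1 ✓]
55^42 ≡ 19 (mod 127)  [q = 3: ≢ 1 ✓]
55^18 ≡ 4 (mod 127)  [q = 7: ≢ 1 ✓]
Every test exponent gives a nontrivial residue, hence 55 generates the full group.

Yes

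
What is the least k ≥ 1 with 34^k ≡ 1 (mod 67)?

By Lagrange's theorem, ord_67(34) divides φ(67) = 67 − 1 = 66 = 2 · 3 · 11.
Divisors of 66: 1, 2, 3, 6, 11, 22, 33, 66.
Test each divisor d:
34^1 ≡ 34
34^2 ≡ 17
34^3 ≡ 42
34^6 ≡ 22
34^11 ≡ 30
34^22 ≡ 29
34^33 ≡ 66
34^66 ≡ 1
Hence ord(34) = 66.

66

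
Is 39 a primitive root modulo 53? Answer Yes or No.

Yes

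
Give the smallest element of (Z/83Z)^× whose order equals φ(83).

φ(83) = 83 − 1 = 82 = 2 · 41.
g is a primitive root iff g^(82/q) ≢ 1 (mod 83) for each prime q ∈ {2, 41}.
g = 2: 2^41 ≡ 82; 2^2 ≡ 4 — none is 1, so 2 is a primitive root.
Hence the least primitive root of 83 is 2.

2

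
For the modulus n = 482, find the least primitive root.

7

φ(482) = φ(2)·φ(241) = 1·240 = 240 = 2^4 · 3 · 5.
Test candidates g = 2, 3, … against the prime factors q ∈ {2, 3, 5} of φ(482): g is a generator iff g^(240/q) ≢ 1 for every such q.
g = 2: gcd(2, 482) = 2 > 1, not a unit — skip.
g = 3: 3^120 ≡ 1 — hits 1, so not a primitive root.
g = 4: gcd(4, 482) = 2 > 1, not a unit — skip.
g = 5: 5^120 ≡ 1 — hits 1, so not a primitive root.
g = 6: gcd(6, 482) = 2 > 1, not a unit — skip.
g = 7: 7^120 ≡ 481; 7^80 ≡ 15; 7^48 ≡ 91 — none is 1, so 7 is a primitive root.
So 7 is the smallest generator of (Z/482Z)^×.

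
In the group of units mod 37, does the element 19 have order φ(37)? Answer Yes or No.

Yes

φ(37) = 37 − 1 = 36 = 2^2 · 3^2.
19 is a primitive root mod 37 iff 19^(φ(37)/q) ≢ 1 for every prime q | φ(37), i.e. q ∈ {2, 3}.
19^18 ≡ 36 (mod 37)  [q = 2: ≢ 1 ✓]
19^12 ≡ 10 (mod 37)  [q = 3: ≢ 1 ✓]
All checks pass, so 19 has order 36 and is a primitive root modulo 37.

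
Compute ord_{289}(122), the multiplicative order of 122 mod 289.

Since 122 ∈ (Z/289Z)^×, its order divides φ(289) = φ(17^2) = 17·(17−1) = 272 = 2^4 · 17.
Divisors of 272: 1, 2, 4, 8, 16, 17, 34, 68, 136, 272.
Compute 122^d (mod 289) for the divisors d until we hit 1:
122^1 ≡ 122
122^2 ≡ 145
122^4 ≡ 217
122^8 ≡ 271
122^16 ≡ 35
122^17 ≡ 224
122^34 ≡ 179
122^68 ≡ 251
122^136 ≡ 288
122^272 ≡ 1
The smallest such exponent is 272, so the order of 122 is 272.

272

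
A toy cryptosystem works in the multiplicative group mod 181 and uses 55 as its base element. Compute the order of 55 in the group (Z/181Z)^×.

The order of 55 must divide φ(181) = 181 − 1 = 180 = 2^2 · 3^2 · 5.
Divisors of 180: 1, 2, 3, 4, 5, 6, 9, 10, 12, 15, 18, 20, 30, 36, 45, 60, 90, 180.
Test each divisor d:
55^1 ≡ 55 (mod 181)
55^2 ≡ 129 (mod 181)
55^3 ≡ 36 (mod 181)
55^4 ≡ 170 (mod 181)
55^5 ≡ 119 (mod 181)
55^6 ≡ 29 (mod 181)
55^9 ≡ 139 (mod 181)
55^10 ≡ 43 (mod 181)
55^12 ≡ 117 (mod 181)
55^15 ≡ 49 (mod 181)
55^18 ≡ 135 (mod 181)
55^20 ≡ 39 (mod 181)
55^30 ≡ 48 (mod 181)
55^36 ≡ 125 (mod 181)
55^45 ≡ 180 (mod 181)
55^60 ≡ 132 (mod 181)
55^90 ≡ 1 (mod 181) ✓
So ord_181(55) = 90.

90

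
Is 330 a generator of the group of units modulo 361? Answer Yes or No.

No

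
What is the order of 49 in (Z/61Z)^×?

30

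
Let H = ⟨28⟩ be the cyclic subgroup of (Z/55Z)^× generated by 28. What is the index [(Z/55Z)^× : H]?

By Lagrange's theorem, ord_55(28) divides φ(55) = φ(5·11) = (5−1)·(11−1) = 4·10 = 40 = 2^3 · 5.
Divisors of 40: 1, 2, 4, 5, 8, 10, 20, 40.
Test each divisor d:
28^1 ≡ 28
28^2 ≡ 14
28^4 ≡ 31
28^5 ≡ 43
28^8 ≡ 26
28^10 ≡ 34
28^20 ≡ 1
Thus |⟨28⟩| = ord(28) = 20.
The index is φ(55) / ord(28) = 40 / 20 = 2.

2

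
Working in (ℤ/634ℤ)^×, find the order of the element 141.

158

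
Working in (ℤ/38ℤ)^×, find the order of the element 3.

ord(3) | φ(38) = φ(2)·φ(19) = 1·18 = 18 = 2 · 3^2.
Divisors of 18: 1, 2, 3, 6, 9, 18.
Evaluate successive powers at the divisors of 18:
3^1 ≡ 3
3^2 ≡ 9
3^3 ≡ 27
3^6 ≡ 7
3^9 ≡ 37
3^18 ≡ 1
Therefore the multiplicative order of 3 modulo 38 is 18.

18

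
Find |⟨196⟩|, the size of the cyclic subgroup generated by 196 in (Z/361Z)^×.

171

ord(196) | φ(361) = φ(19^2) = 19·(19−1) = 342 = 2 · 3^2 · 19.
Divisors of 342: 1, 2, 3, 6, 9, 18, 19, 38, 57, 114, 171, 342.
Compute 196^d (mod 361) for the divisors d until we hit 1:
196^1 ≡ 196 (mod 361)
196^2 ≡ 150 (mod 361)
196^3 ≡ 159 (mod 361)
196^6 ≡ 11 (mod 361)
196^9 ≡ 305 (mod 361)
196^18 ≡ 248 (mod 361)
196^19 ≡ 234 (mod 361)
196^38 ≡ 245 (mod 361)
196^57 ≡ 292 (mod 361)
196^114 ≡ 68 (mod 361)
196^171 ≡ 1 (mod 361) ✓
Therefore the multiplicative order of 196 modulo 361 is 171.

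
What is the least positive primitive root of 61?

2

φ(61) = 61 − 1 = 60 = 2^2 · 3 · 5.
Test candidates g = 2, 3, … against the prime factors q ∈ {2, 3, 5} of φ(61): g is a generator iff g^(60/q) ≢ 1 for every such q.
g = 2: 2^30 ≡ 60; 2^20 ≡ 47; 2^12 ≡ 9 — none is 1, so 2 is a primitive root.
Hence the least primitive root of 61 is 2.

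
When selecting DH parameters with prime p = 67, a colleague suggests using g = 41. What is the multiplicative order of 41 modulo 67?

66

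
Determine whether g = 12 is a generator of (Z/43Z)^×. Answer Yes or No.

φ(43) = 43 − 1 = 42 = 2 · 3 · 7.
Test 12^(42/q) mod 43 for each prime factor q of 42:
12^21 ≡ 42 (mod 43)  [q = 2: ≢ 1 ✓]
12^14 ≡ 36 (mod 43)  [q = 3: ≢ 1 ✓]
12^6 ≡ 21 (mod 43)  [q = 7: ≢ 1 ✓]
Every test exponent gives a nontrivial residue, hence 12 generates the full group.

Yes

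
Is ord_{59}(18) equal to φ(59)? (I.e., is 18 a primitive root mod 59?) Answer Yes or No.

Yes

φ(59) = 59 − 1 = 58 = 2 · 29.
An element g generates (Z/59Z)^× iff g^(58/q) ≢ 1 (mod 59) for each prime q ∈ {2, 29}.
18^29 ≡ 58 (mod 59)  [q = 2: ≢ 1 ✓]
18^2 ≡ 29 (mod 59)  [q = 29: ≢ 1 ✓]
None equal 1, so ord_59(18) = 58: 18 is a primitive root.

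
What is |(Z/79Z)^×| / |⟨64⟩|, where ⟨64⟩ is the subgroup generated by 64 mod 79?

The order of 64 must divide φ(79) = 79 − 1 = 78 = 2 · 3 · 13.
Divisors of 78: 1, 2, 3, 6, 13, 26, 39, 78.
Evaluate successive powers at the divisors of 78:
64^1 ≡ 64
64^2 ≡ 67
64^3 ≡ 22
64^6 ≡ 10
64^13 ≡ 1
Thus |⟨64⟩| = ord(64) = 13.
[(Z/79Z)^× : ⟨64⟩] = 78/13 = 6.

6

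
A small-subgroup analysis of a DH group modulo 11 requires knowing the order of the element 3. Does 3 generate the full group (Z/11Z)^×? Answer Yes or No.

No

φ(11) = 11 − 1 = 10 = 2 · 5.
An element g generates (Z/11Z)^× iff g^(10/q) ≢ 1 (mod 11) for each prime q ∈ {2, 5}.
3^5 ≡ 1 (mod 11)  [q = 2: ≡ 1 ✗]
3^2 ≡ 9 (mod 11)  [q = 5: ≢ 1 ✓]
Since 3^5 ≡ 1, the order of 3 divides 5 < 10, so 3 is not a primitive root.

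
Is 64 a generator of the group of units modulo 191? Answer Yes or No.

φ(191) = 191 − 1 = 190 = 2 · 5 · 19.
64 is a primitive root mod 191 iff 64^(φ(191)/q) ≢ 1 for every prime q | φ(191), i.e. q ∈ {2, 5, 19}.
64^95 ≡ 1 (mod 191)  [q = 2: ≡ 1 ✗]
64^38 ≡ 49 (mod 191)  [q = 5: ≢ 1 ✓]
64^10 ≡ 121 (mod 191)  [q = 19: ≢ 1 ✓]
64^95 ≡ 1 shows ord(64) | 95, strictly less than φ(191); not a primitive root.

No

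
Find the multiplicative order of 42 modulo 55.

ord(42) | φ(55) = φ(5·11) = (5−1)·(11−1) = 4·10 = 40 = 2^3 · 5.
Divisors of 40: 1, 2, 4, 5, 8, 10, 20, 40.
Evaluate successive powers at the divisors of 40:
42^1 ≡ 42 (mod 55)
42^2 ≡ 4 (mod 55)
42^4 ≡ 16 (mod 55)
42^5 ≡ 12 (mod 55)
42^8 ≡ 36 (mod 55)
42^10 ≡ 34 (mod 55)
42^20 ≡ 1 (mod 55) ✓
So ord_55(42) = 20.

20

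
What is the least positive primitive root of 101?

2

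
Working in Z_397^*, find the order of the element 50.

396

ord(50) | φ(397) = 397 − 1 = 396 = 2^2 · 3^2 · 11.
Divisors of 396: 1, 2, 3, 4, 6, 9, 11, 12, 18, 22, 33, 36, 44, 66, 99, 132, 198, 396.
Evaluate successive powers at the divisors of 396:
50^1 ≡ 50
50^2 ≡ 118
50^3 ≡ 342
50^4 ≡ 29
50^6 ≡ 246
50^9 ≡ 365
50^11 ≡ 194
50^12 ≡ 172
50^18 ≡ 230
50^22 ≡ 318
50^33 ≡ 157
50^36 ≡ 99
50^44 ≡ 286
50^66 ≡ 35
50^99 ≡ 334
50^132 ≡ 34
50^198 ≡ 396
50^396 ≡ 1
So ord_397(50) = 396.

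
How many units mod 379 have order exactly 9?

6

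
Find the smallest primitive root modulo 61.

2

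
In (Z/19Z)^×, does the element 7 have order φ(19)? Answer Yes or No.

No

φ(19) = 19 − 1 = 18 = 2 · 3^2.
Test 7^(18/q) mod 19 for each prime factor q of 18:
7^9 ≡ 1 (mod 19)  [q = 2: ≡ 1 ✗]
7^6 ≡ 1 (mod 19)  [q = 3: ≡ 1 ✗]
Since 7^9 ≡ 1, the order of 7 divides 9 < 18, so 7 is not a primitive root.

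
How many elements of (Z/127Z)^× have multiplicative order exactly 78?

0

φ(127) = 127 − 1 = 126 = 2 · 3^2 · 7.
(Z/127Z)^× is cyclic (|G| = 126); a cyclic group of order m has exactly φ(d) elements of each order d | m, and none otherwise.
Since 78 ∤ 126, the count is 0.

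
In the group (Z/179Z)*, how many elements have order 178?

φ(179) = 179 − 1 = 178 = 2 · 89.
(Z/179Z)^× is cyclic (|G| = 178); a cyclic group of order m has exactly φ(d) elements of each order d | m, and none otherwise.
178 = 2 · 89 divides 178, and φ(178) = 88.

88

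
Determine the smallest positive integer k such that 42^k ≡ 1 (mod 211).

70

By Lagrange's theorem, ord_211(42) divides φ(211) = 211 − 1 = 210 = 2 · 3 · 5 · 7.
Divisors of 210: 1, 2, 3, 5, 6, 7, 10, 14, 15, 21, 30, 35, 42, 70, 105, 210.
Compute 42^d (mod 211) for the divisors d until we hit 1:
42^1 ≡ 42
42^2 ≡ 76
42^3 ≡ 27
42^5 ≡ 153
42^6 ≡ 96
42^7 ≡ 23
42^10 ≡ 199
42^14 ≡ 107
42^15 ≡ 63
42^21 ≡ 140
42^30 ≡ 171
42^35 ≡ 210
42^42 ≡ 188
42^70 ≡ 1
So ord_211(42) = 70.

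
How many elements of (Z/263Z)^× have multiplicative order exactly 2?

1

φ(263) = 263 − 1 = 262 = 2 · 131.
Since (Z/263Z)^× is cyclic of order 262, the number of elements of order d is φ(d) when d | 262 and 0 otherwise.
2 | 262, and φ(2) = 2 − 1 = 1.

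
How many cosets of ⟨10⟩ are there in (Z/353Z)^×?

11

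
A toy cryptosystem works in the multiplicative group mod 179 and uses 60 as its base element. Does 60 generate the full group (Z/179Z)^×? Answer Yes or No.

No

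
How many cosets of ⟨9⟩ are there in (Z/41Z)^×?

10

Since 9 ∈ (Z/41Z)^×, its order divides φ(41) = 41 − 1 = 40 = 2^3 · 5.
Divisors of 40: 1, 2, 4, 5, 8, 10, 20, 40.
Evaluate successive powers at the divisors of 40:
9^1 ≡ 9 (mod 41)
9^2 ≡ 40 (mod 41)
9^4 ≡ 1 (mod 41) ✓
The order of 9 is 4, so the subgroup it generates has 4 elements.
The index is φ(41) / ord(9) = 40 / 4 = 10.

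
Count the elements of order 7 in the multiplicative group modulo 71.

φ(71) = 71 − 1 = 70 = 2 · 5 · 7.
Since (Z/71Z)^× is cyclic of order 70, the number of elements of order d is φ(d) when d | 70 and 0 otherwise.
7 | 70, and φ(7) = 7 − 1 = 6.

6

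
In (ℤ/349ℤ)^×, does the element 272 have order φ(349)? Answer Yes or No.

φ(349) = 349 − 1 = 348 = 2^2 · 3 · 29.
Test 272^(348/q) mod 349 for each prime factor q of 348:
272^174 ≡ 1 (mod 349)  [q = 2: ≡ 1 ✗]
272^116 ≡ 226 (mod 349)  [q = 3: ≢ 1 ✓]
272^12 ≡ 257 (mod 349)  [q = 29: ≢ 1 ✓]
Since 272^174 ≡ 1, the order of 272 divides 174 < 348, so 272 is not a primitive root.

No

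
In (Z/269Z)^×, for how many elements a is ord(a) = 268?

φ(269) = 269 − 1 = 268 = 2^2 · 67.
Since (Z/269Z)^× is cyclic of order 268, the number of elements of order d is φ(d) when d | 268 and 0 otherwise.
268 = 2^2 · 67 divides 268, and φ(268) = 132.

132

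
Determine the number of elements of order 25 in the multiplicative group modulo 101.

φ(101) = 101 − 1 = 100 = 2^2 · 5^2.
Since (Z/101Z)^× is cyclic of order 100, the number of elements of order d is φ(d) when d | 100 and 0 otherwise.
25 = 5^2 divides 100, and φ(25) = 20.

20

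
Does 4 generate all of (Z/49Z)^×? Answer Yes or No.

No

φ(49) = φ(7^2) = 7·(7−1) = 42 = 2 · 3 · 7.
It suffices to check that the order of 4 is not a proper divisor of 42: compute 4^(42/q) for q ∈ {2, 3, 7}.
4^21 ≡ 1 (mod 49)  [q = 2: ≡ 1 ✗]
4^14 ≡ 30 (mod 49)  [q = 3: ≢ 1 ✓]
4^6 ≡ 29 (mod 49)  [q = 7: ≢ 1 ✓]
Since 4^21 ≡ 1, the order of 4 divides 21 < 42, so 4 is not a primitive root.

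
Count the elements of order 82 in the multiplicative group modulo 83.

40

φ(83) = 83 − 1 = 82 = 2 · 41.
(Z/83Z)^× is cyclic (|G| = 82); a cyclic group of order m has exactly φ(d) elements of each order d | m, and none otherwise.
82 = 2 · 41 divides 82, and φ(82) = 40.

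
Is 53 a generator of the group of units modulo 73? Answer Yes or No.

φ(73) = 73 − 1 = 72 = 2^3 · 3^2.
It suffices to check that the order of 53 is not a proper divisor of 72: compute 53^(72/q) for q ∈ {2, 3}.
53^36 ≡ 72 (mod 73)  [q = 2: ≢ 1 ✓]
53^24 ≡ 64 (mod 73)  [q = 3: ≢ 1 ✓]
None equal 1, so ord_73(53) = 72: 53 is a primitive root.

Yes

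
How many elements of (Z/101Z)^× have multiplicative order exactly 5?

φ(101) = 101 − 1 = 100 = 2^2 · 5^2.
(Z/101Z)^× is cyclic (|G| = 100); a cyclic group of order m has exactly φ(d) elements of each order d | m, and none otherwise.
5 | 100, and φ(5) = 5 − 1 = 4.

4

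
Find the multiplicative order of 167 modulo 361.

342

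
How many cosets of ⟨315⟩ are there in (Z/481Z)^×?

12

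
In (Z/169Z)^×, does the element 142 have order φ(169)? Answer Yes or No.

No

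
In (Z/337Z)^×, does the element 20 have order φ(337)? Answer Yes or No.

φ(337) = 337 − 1 = 336 = 2^4 · 3 · 7.
It suffices to check that the order of 20 is not a proper divisor of 336: compute 20^(336/q) for q ∈ {2, 3, 7}.
20^168 ≡ 336 (mod 337)  [q = 2: ≢ 1 ✓]
20^112 ≡ 208 (mod 337)  [q = 3: ≢ 1 ✓]
20^48 ≡ 79 (mod 337)  [q = 7: ≢ 1 ✓]
None equal 1, so ord_337(20) = 336: 20 is a primitive root.

Yes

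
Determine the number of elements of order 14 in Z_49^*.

6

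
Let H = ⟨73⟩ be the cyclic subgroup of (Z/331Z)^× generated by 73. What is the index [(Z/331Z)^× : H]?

3

ord(73) | φ(331) = 331 − 1 = 330 = 2 · 3 · 5 · 11.
Divisors of 330: 1, 2, 3, 5, 6, 10, 11, 15, 22, 30, 33, 55, 66, 110, 165, 330.
Evaluate successive powers at the divisors of 330:
73^1 ≡ 73
73^2 ≡ 33
73^3 ≡ 92
73^5 ≡ 57
73^6 ≡ 189
73^10 ≡ 270
73^11 ≡ 181
73^15 ≡ 164
73^22 ≡ 323
73^30 ≡ 85
73^33 ≡ 207
73^55 ≡ 330
73^66 ≡ 150
73^110 ≡ 1
Thus |⟨73⟩| = ord(73) = 110.
The index is φ(331) / ord(73) = 330 / 110 = 3.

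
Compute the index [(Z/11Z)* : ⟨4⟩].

2

The order of 4 must divide φ(11) = 11 − 1 = 10 = 2 · 5.
Divisors of 10: 1, 2, 5, 10.
Check 4^d mod 11 for each divisor in increasing order:
4^1 ≡ 4 (mod 11)
4^2 ≡ 5 (mod 11)
4^5 ≡ 1 (mod 11) ✓
The order of 4 is 5, so the subgroup it generates has 5 elements.
[(Z/11Z)^× : ⟨4⟩] = 10/5 = 2.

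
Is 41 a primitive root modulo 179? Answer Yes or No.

φ(179) = 179 − 1 = 178 = 2 · 89.
It suffices to check that the order of 41 is not a proper divisor of 178: compute 41^(178/q) for q ∈ {2, 89}.
41^89 ≡ 178 (mod 179)  [q = 2: ≢ 1 ✓]
41^2 ≡ 70 (mod 179)  [q = 89: ≢ 1 ✓]
All checks pass, so 41 has order 178 and is a primitive root modulo 179.

Yes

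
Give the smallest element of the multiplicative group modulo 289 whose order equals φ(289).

φ(289) = φ(17^2) = 17·(17−1) = 272 = 2^4 · 17.
g is a primitive root iff g^(272/q) ≢ 1 (mod 289) for each prime q ∈ {2, 17}.
g = 2: 2^136 ≡ 1 — hits 1, so not a primitive root.
g = 3: 3^136 ≡ 288; 3^16 ≡ 171 — none is 1, so 3 is a primitive root.
The smallest primitive root modulo 289 is 3.

3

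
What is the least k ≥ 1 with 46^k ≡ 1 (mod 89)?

88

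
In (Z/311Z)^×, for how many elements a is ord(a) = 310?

120

φ(311) = 311 − 1 = 310 = 2 · 5 · 31.
(Z/311Z)^× is cyclic (|G| = 310); a cyclic group of order m has exactly φ(d) elements of each order d | m, and none otherwise.
310 = 2 · 5 · 31 divides 310, and φ(310) = 120.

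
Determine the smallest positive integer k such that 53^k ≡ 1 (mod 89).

44

Since 53 ∈ (Z/89Z)^×, its order divides φ(89) = 89 − 1 = 88 = 2^3 · 11.
Divisors of 88: 1, 2, 4, 8, 11, 22, 44, 88.
Compute 53^d (mod 89) for the divisors d until we hit 1:
53^1 ≡ 53
53^2 ≡ 50
53^4 ≡ 8
53^8 ≡ 64
53^11 ≡ 55
53^22 ≡ 88
53^44 ≡ 1
Therefore the multiplicative order of 53 modulo 89 is 44.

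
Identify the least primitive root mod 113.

3

φ(113) = 113 − 1 = 112 = 2^4 · 7.
Test candidates g = 2, 3, … against the prime factors q ∈ {2, 7} of φ(113): g is a generator iff g^(112/q) ≢ 1 for every such q.
g = 2: 2^56 ≡ 1 — hits 1, so not a primitive root.
g = 3: 3^56 ≡ 112; 3^16 ≡ 49 — none is 1, so 3 is a primitive root.
The smallest primitive root modulo 113 is 3.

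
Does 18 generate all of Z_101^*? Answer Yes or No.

Yes

φ(101) = 101 − 1 = 100 = 2^2 · 5^2.
Test 18^(100/q) mod 101 for each prime factor q of 100:
18^50 ≡ 100 (mod 101)  [q = 2: ≢ 1 ✓]
18^20 ≡ 84 (mod 101)  [q = 5: ≢ 1 ✓]
None equal 1, so ord_101(18) = 100: 18 is a primitive root.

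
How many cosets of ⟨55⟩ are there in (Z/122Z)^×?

By Lagrange's theorem, ord_122(55) divides φ(122) = φ(2)·φ(61) = 1·60 = 60 = 2^2 · 3 · 5.
Divisors of 60: 1, 2, 3, 4, 5, 6, 10, 12, 15, 20, 30, 60.
Test each divisor d:
55^1 ≡ 55 (mod 122)
55^2 ≡ 97 (mod 122)
55^3 ≡ 89 (mod 122)
55^4 ≡ 15 (mod 122)
55^5 ≡ 93 (mod 122)
55^6 ≡ 113 (mod 122)
55^10 ≡ 109 (mod 122)
55^12 ≡ 81 (mod 122)
55^15 ≡ 11 (mod 122)
55^20 ≡ 47 (mod 122)
55^30 ≡ 121 (mod 122)
55^60 ≡ 1 (mod 122) ✓
So ord_122(55) = 60, hence |⟨55⟩| = 60.
[(Z/122Z)^× : ⟨55⟩] = 60/60 = 1.

1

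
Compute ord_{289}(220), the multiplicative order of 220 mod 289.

By Lagrange's theorem, ord_289(220) divides φ(289) = φ(17^2) = 17·(17−1) = 272 = 2^4 · 17.
Divisors of 272: 1, 2, 4, 8, 16, 17, 34, 68, 136, 272.
Check 220^d mod 289 for each divisor in increasing order:
220^1 ≡ 220 (mod 289)
220^2 ≡ 137 (mod 289)
220^4 ≡ 273 (mod 289)
220^8 ≡ 256 (mod 289)
220^16 ≡ 222 (mod 289)
220^17 ≡ 288 (mod 289)
220^34 ≡ 1 (mod 289) ✓
Therefore the multiplicative order of 220 modulo 289 is 34.

34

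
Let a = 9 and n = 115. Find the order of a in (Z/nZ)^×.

22

Since 9 ∈ (Z/115Z)^×, its order divides φ(115) = φ(5·23) = (5−1)·(23−1) = 4·22 = 88 = 2^3 · 11.
Divisors of 88: 1, 2, 4, 8, 11, 22, 44, 88.
Evaluate successive powers at the divisors of 88:
9^1 ≡ 9 (mod 115)
9^2 ≡ 81 (mod 115)
9^4 ≡ 6 (mod 115)
9^8 ≡ 36 (mod 115)
9^11 ≡ 24 (mod 115)
9^22 ≡ 1 (mod 115) ✓
Hence ord(9) = 22.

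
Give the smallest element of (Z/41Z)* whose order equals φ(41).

6

φ(41) = 41 − 1 = 40 = 2^3 · 5.
g is a primitive root iff g^(40/q) ≢ 1 (mod 41) for each prime q ∈ {2, 5}.
g = 2: 2^20 ≡ 1 — hits 1, so not a primitive root.
g = 3: 3^20 ≡ 40; 3^8 ≡ 1 — hits 1, so not a primitive root.
g = 4: 4^20 ≡ 1 — hits 1, so not a primitive root.
g = 5: 5^20 ≡ 1 — hits 1, so not a primitive root.
g = 6: 6^20 ≡ 40; 6^8 ≡ 10 — none is 1, so 6 is a primitive root.
Hence the least primitive root of 41 is 6.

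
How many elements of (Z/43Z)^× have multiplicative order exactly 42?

12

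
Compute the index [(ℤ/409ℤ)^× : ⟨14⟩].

The order of 14 must divide φ(409) = 409 − 1 = 408 = 2^3 · 3 · 17.
Divisors of 408: 1, 2, 3, 4, 6, 8, 12, 17, 24, 34, 51, 68, 102, 136, 204, 408.
Test each divisor d:
14^1 ≡ 14
14^2 ≡ 196
14^3 ≡ 290
14^4 ≡ 379
14^6 ≡ 255
14^8 ≡ 82
14^12 ≡ 403
14^17 ≡ 66
14^24 ≡ 36
14^34 ≡ 266
14^51 ≡ 378
14^68 ≡ 408
14^102 ≡ 143
14^136 ≡ 1
So ord_409(14) = 136, hence |⟨14⟩| = 136.
The index is φ(409) / ord(14) = 408 / 136 = 3.

3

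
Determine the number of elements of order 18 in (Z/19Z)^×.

φ(19) = 19 − 1 = 18 = 2 · 3^2.
Since (Z/19Z)^× is cyclic of order 18, the number of elements of order d is φ(d) when d | 18 and 0 otherwise.
18 = 2 · 3^2 divides 18, and φ(18) = 6.

6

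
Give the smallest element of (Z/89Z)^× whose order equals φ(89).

φ(89) = 89 − 1 = 88 = 2^3 · 11.
Test candidates g = 2, 3, … against the prime factors q ∈ {2, 11} of φ(89): g is a generator iff g^(88/q) ≢ 1 for every such q.
g = 2: 2^44 ≡ 1 — hits 1, so not a primitive root.
g = 3: 3^44 ≡ 88; 3^8 ≡ 64 — none is 1, so 3 is a primitive root.
The smallest primitive root modulo 89 is 3.

3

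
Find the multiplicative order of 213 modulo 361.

171

ord(213) | φ(361) = φ(19^2) = 19·(19−1) = 342 = 2 · 3^2 · 19.
Divisors of 342: 1, 2, 3, 6, 9, 18, 19, 38, 57, 114, 171, 342.
Check 213^d mod 361 for each divisor in increasing order:
213^1 ≡ 213 (mod 361)
213^2 ≡ 244 (mod 361)
213^3 ≡ 349 (mod 361)
213^6 ≡ 144 (mod 361)
213^9 ≡ 77 (mod 361)
213^18 ≡ 153 (mod 361)
213^19 ≡ 99 (mod 361)
213^38 ≡ 54 (mod 361)
213^57 ≡ 292 (mod 361)
213^114 ≡ 68 (mod 361)
213^171 ≡ 1 (mod 361) ✓
So ord_361(213) = 171.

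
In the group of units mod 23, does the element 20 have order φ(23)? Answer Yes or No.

φ(23) = 23 − 1 = 22 = 2 · 11.
An element g generates (Z/23Z)^× iff g^(22/q) ≢ 1 (mod 23) for each prime q ∈ {2, 11}.
20^11 ≡ 22 (mod 23)  [q = 2: ≢ 1 ✓]
20^2 ≡ 9 (mod 23)  [q = 11: ≢ 1 ✓]
All checks pass, so 20 has order 22 and is a primitive root modulo 23.

Yes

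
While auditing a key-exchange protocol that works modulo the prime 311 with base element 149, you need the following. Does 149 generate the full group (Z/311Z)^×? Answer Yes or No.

Yes

φ(311) = 311 − 1 = 310 = 2 · 5 · 31.
149 is a primitive root mod 311 iff 149^(φ(311)/q) ≢ 1 for every prime q | φ(311), i.e. q ∈ {2, 5, 31}.
149^155 ≡ 310 (mod 311)  [q = 2: ≢ 1 ✓]
149^62 ≡ 6 (mod 311)  [q = 5: ≢ 1 ✓]
149^10 ≡ 121 (mod 311)  [q = 31: ≢ 1 ✓]
Every test exponent gives a nontrivial residue, hence 149 generates the full group.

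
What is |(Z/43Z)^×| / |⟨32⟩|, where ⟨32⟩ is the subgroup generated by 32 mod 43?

Since 32 ∈ (Z/43Z)^×, its order divides φ(43) = 43 − 1 = 42 = 2 · 3 · 7.
Divisors of 42: 1, 2, 3, 6, 7, 14, 21, 42.
Test each divisor d:
32^1 ≡ 32
32^2 ≡ 35
32^3 ≡ 2
32^6 ≡ 4
32^7 ≡ 42
32^14 ≡ 1
So ord_43(32) = 14, hence |⟨32⟩| = 14.
[(Z/43Z)^× : ⟨32⟩] = 42/14 = 3.

3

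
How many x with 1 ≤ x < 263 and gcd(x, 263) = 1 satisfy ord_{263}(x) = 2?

φ(263) = 263 − 1 = 262 = 2 · 131.
Since (Z/263Z)^× is cyclic of order 262, the number of elements of order d is φ(d) when d | 262 and 0 otherwise.
2 | 262, and φ(2) = 2 − 1 = 1.

1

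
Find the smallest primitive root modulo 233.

3

φ(233) = 233 − 1 = 232 = 2^3 · 29.
Test candidates g = 2, 3, … against the prime factors q ∈ {2, 29} of φ(233): g is a generator iff g^(232/q) ≢ 1 for every such q.
g = 2: 2^116 ≡ 1 — hits 1, so not a primitive root.
g = 3: 3^116 ≡ 232; 3^8 ≡ 37 — none is 1, so 3 is a primitive root.
The smallest primitive root modulo 233 is 3.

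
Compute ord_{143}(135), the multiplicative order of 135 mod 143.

20

The order of 135 must divide φ(143) = φ(11·13) = (11−1)·(13−1) = 10·12 = 120 = 2^3 · 3 · 5.
Divisors of 120: 1, 2, 3, 4, 5, 6, 8, 10, 12, 15, 20, 24, 30, 40, 60, 120.
Test each divisor d:
135^1 ≡ 135 (mod 143)
135^2 ≡ 64 (mod 143)
135^3 ≡ 60 (mod 143)
135^4 ≡ 92 (mod 143)
135^5 ≡ 122 (mod 143)
135^6 ≡ 25 (mod 143)
135^8 ≡ 27 (mod 143)
135^10 ≡ 12 (mod 143)
135^12 ≡ 53 (mod 143)
135^15 ≡ 34 (mod 143)
135^20 ≡ 1 (mod 143) ✓
The smallest such exponent is 20, so the order of 135 is 20.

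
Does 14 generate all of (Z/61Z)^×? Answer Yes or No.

No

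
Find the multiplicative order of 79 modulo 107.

53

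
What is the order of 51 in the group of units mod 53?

By Lagrange's theorem, ord_53(51) divides φ(53) = 53 − 1 = 52 = 2^2 · 13.
Divisors of 52: 1, 2, 4, 13, 26, 52.
Test each divisor d:
51^1 ≡ 51 (mod 53)
51^2 ≡ 4 (mod 53)
51^4 ≡ 16 (mod 53)
51^13 ≡ 23 (mod 53)
51^26 ≡ 52 (mod 53)
51^52 ≡ 1 (mod 53) ✓
Therefore the multiplicative order of 51 modulo 53 is 52.

52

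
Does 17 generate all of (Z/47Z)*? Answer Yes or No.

No

φ(47) = 47 − 1 = 46 = 2 · 23.
17 is a primitive root mod 47 iff 17^(φ(47)/q) ≢ 1 for every prime q | φ(47), i.e. q ∈ {2, 23}.
17^23 ≡ 1 (mod 47)  [q = 2: ≡ 1 ✗]
17^2 ≡ 7 (mod 47)  [q = 23: ≢ 1 ✓]
17^23 ≡ 1 shows ord(17) | 23, strictly less than φ(47); not a primitive root.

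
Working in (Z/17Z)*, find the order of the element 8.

8

The order of 8 must divide φ(17) = 17 − 1 = 16 = 2^4.
Divisors of 16: 1, 2, 4, 8, 16.
Check 8^d mod 17 for each divisor in increasing order:
8^1 ≡ 8 (mod 17)
8^2 ≡ 13 (mod 17)
8^4 ≡ 16 (mod 17)
8^8 ≡ 1 (mod 17) ✓
Therefore the multiplicative order of 8 modulo 17 is 8.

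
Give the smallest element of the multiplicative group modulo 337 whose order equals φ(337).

10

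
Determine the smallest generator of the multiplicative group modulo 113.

φ(113) = 113 − 1 = 112 = 2^4 · 7.
Test candidates g = 2, 3, … against the prime factors q ∈ {2, 7} of φ(113): g is a generator iff g^(112/q) ≢ 1 for every such q.
g = 2: 2^56 ≡ 1 — hits 1, so not a primitive root.
g = 3: 3^56 ≡ 112; 3^16 ≡ 49 — none is 1, so 3 is a primitive root.
Hence the least primitive root of 113 is 3.

3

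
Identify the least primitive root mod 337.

10

φ(337) = 337 − 1 = 336 = 2^4 · 3 · 7.
g is a primitive root iff g^(336/q) ≢ 1 (mod 337) for each prime q ∈ {2, 3, 7}.
g = 2: 2^168 ≡ 1 — hits 1, so not a primitive root.
g = 3: 3^168 ≡ 1 — hits 1, so not a primitive root.
g = 4: 4^168 ≡ 1 — hits 1, so not a primitive root.
g = 5: 5^168 ≡ 336; 5^112 ≡ 1 — hits 1, so not a primitive root.
g = 6: 6^168 ≡ 1 — hits 1, so not a primitive root.
g = 7: 7^168 ≡ 1 — hits 1, so not a primitive root.
g = 8: 8^168 ≡ 1 — hits 1, so not a primitive root.
g = 9: 9^168 ≡ 1 — hits 1, so not a primitive root.
g = 10: 10^168 ≡ 336; 10^112 ≡ 128; 10^48 ≡ 175 — none is 1, so 10 is a primitive root.
The smallest primitive root modulo 337 is 10.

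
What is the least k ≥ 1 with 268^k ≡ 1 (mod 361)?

342

By Lagrange's theorem, ord_361(268) divides φ(361) = φ(19^2) = 19·(19−1) = 342 = 2 · 3^2 · 19.
Divisors of 342: 1, 2, 3, 6, 9, 18, 19, 38, 57, 114, 171, 342.
Check 268^d mod 361 for each divisor in increasing order:
268^1 ≡ 268
268^2 ≡ 346
268^3 ≡ 312
268^6 ≡ 235
268^9 ≡ 37
268^18 ≡ 286
268^19 ≡ 116
268^38 ≡ 99
268^57 ≡ 293
268^114 ≡ 292
268^171 ≡ 360
268^342 ≡ 1
So ord_361(268) = 342.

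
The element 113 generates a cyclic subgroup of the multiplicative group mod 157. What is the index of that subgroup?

The order of 113 must divide φ(157) = 157 − 1 = 156 = 2^2 · 3 · 13.
Divisors of 156: 1, 2, 3, 4, 6, 12, 13, 26, 39, 52, 78, 156.
Evaluate successive powers at the divisors of 156:
113^1 ≡ 113 (mod 157)
113^2 ≡ 52 (mod 157)
113^3 ≡ 67 (mod 157)
113^4 ≡ 35 (mod 157)
113^6 ≡ 93 (mod 157)
113^12 ≡ 14 (mod 157)
113^13 ≡ 12 (mod 157)
113^26 ≡ 144 (mod 157)
113^39 ≡ 1 (mod 157) ✓
The order of 113 is 39, so the subgroup it generates has 39 elements.
Index = |(Z/157Z)^×| / |⟨113⟩| = 156 / 39 = 4.

4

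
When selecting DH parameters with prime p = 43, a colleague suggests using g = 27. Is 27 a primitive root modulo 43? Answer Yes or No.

No

φ(43) = 43 − 1 = 42 = 2 · 3 · 7.
Test 27^(42/q) mod 43 for each prime factor q of 42:
27^21 ≡ 42 (mod 43)  [q = 2: ≢ 1 ✓]
27^14 ≡ 1 (mod 43)  [q = 3: ≡ 1 ✗]
27^6 ≡ 35 (mod 43)  [q = 7: ≢ 1 ✓]
27^14 ≡ 1 shows ord(27) | 14, strictly less than φ(43); not a primitive root.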